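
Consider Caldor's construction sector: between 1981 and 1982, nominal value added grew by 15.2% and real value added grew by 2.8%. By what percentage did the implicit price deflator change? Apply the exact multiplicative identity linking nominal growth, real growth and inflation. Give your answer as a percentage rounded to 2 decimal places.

(1 + g_nom) = (1 + g_real)(1 + π), so π = 1.1520 / 1.0280 − 1 = 0.12062.

12.06%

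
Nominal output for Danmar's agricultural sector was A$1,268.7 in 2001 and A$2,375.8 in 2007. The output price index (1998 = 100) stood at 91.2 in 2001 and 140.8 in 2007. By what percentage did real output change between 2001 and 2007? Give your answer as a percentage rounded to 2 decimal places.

Deflate each year: 2001 → 1268.7/0.912 = 1391.12; 2007 → 2375.8/1.408 = 1687.36.
So real output changed by 1687.36/1391.12 − 1 = 0.2130, i.e. 21.30%.

21.30%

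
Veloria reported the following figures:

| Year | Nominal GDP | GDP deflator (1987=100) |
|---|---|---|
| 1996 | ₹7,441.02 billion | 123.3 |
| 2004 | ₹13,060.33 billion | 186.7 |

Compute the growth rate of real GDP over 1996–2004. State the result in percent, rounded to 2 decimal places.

15.92%

Deflate each year: 1996 → 7441.02/1.233 = 6034.89; 2004 → 13060.33/1.867 = 6995.36.
So real GDP changed by 6995.36/6034.89 − 1 = 0.1592, i.e. 15.92%.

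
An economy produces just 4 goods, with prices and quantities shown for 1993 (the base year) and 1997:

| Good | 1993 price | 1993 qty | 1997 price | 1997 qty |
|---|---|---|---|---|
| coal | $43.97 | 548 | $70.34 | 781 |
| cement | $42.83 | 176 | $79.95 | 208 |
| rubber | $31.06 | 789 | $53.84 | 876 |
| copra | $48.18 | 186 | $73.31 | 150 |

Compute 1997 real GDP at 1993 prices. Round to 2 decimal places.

$77684.77

Real GDP 1997 = Σ (p_1993 × q_1997) = 43.97·781 + 42.83·208 + 31.06·876 + 48.18·150 = 77684.77.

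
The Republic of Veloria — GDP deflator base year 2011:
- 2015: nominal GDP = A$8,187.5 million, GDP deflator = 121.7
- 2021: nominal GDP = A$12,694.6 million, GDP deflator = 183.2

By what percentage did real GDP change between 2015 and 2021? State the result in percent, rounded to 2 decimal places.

3.00%

Real GDP 2015 = 8187.5 / 1.217 = 6727.61.
Real GDP 2021 = 12694.6 / 1.832 = 6929.37.
Real growth = 6929.37 / 6727.61 − 1 = 0.0300.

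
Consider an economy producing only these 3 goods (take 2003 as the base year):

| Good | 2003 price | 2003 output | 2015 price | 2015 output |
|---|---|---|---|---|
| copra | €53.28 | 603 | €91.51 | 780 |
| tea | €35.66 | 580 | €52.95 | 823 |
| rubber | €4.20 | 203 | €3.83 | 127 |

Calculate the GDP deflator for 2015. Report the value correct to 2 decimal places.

161.59

Nominal GDP 2015 = 91.51·780 + 52.95·823 + 3.83·127 = 115442.06.
Real GDP 2015 (at 2003 prices) = 53.28·780 + 35.66·823 + 4.20·127 = 71439.98.
Deflator = Nominal/Real × 100 = 115442.06/71439.98 × 100 = 161.593.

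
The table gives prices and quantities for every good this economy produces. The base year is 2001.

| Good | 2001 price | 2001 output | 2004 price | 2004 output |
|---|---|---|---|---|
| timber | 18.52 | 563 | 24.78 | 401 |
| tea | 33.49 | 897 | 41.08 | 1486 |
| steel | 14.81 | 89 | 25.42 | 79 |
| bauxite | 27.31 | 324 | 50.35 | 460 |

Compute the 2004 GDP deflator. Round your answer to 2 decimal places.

Nominal GDP 2004 = 24.78·401 + 41.08·1486 + 25.42·79 + 50.35·460 = 96150.84.
Real GDP 2004 (at 2001 prices) = 18.52·401 + 33.49·1486 + 14.81·79 + 27.31·460 = 70925.25.
Deflator = Nominal/Real × 100 = 96150.84/70925.25 × 100 = 135.566.

135.57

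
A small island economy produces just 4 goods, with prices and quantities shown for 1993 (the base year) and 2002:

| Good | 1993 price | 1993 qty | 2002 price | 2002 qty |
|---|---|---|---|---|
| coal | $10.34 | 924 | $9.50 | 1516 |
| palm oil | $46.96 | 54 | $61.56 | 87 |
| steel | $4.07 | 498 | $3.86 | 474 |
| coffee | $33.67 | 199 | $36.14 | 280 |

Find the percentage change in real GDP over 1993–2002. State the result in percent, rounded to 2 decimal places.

49.48%

Real GDP 1993 = Nominal GDP 1993 = 10.34·924 + 46.96·54 + 4.07·498 + 33.67·199 = 20817.19.
Real GDP 2002 (at 1993 prices) = 10.34·1516 + 46.96·87 + 4.07·474 + 33.67·280 = 31117.74.
Real growth = 31117.74/20817.19 − 1 = 0.4948.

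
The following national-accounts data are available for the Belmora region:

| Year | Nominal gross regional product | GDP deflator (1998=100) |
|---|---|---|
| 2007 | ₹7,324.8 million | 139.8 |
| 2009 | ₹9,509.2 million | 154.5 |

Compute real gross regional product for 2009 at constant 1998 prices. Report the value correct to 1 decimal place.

₹6,154.8 million

Real gross regional product = Nominal / (GDP deflator/100) = 9509.2 / 1.545 = 6154.82.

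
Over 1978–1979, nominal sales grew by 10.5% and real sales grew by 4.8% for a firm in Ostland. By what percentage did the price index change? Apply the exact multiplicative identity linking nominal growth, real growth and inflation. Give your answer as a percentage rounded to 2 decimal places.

5.44%

(1 + g_nom) = (1 + g_real)(1 + π), so π = 1.1050 / 1.0480 − 1 = 0.05439.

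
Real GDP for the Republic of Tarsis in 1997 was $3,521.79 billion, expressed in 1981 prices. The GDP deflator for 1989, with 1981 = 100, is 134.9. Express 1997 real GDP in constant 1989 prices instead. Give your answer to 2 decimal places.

Real GDP in 1989 prices = Real GDP in 1981 prices × (P_1989/P_1981) = 3521.79 × 1.349 = 4750.89.

$4,750.89 billion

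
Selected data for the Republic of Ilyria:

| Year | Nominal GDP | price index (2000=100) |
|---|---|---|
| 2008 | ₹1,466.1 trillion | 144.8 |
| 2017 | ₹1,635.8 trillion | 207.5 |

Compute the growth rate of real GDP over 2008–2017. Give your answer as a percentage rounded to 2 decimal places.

-22.14%

Deflate each year: 2008 → 1466.1/1.448 = 1012.50; 2017 → 1635.8/2.075 = 788.34.
So real GDP changed by 788.34/1012.50 − 1 = -0.2214, i.e. -22.14%.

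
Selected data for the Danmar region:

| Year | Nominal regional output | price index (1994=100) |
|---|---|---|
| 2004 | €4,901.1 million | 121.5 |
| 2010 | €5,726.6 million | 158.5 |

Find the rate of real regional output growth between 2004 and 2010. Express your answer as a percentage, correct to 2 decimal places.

Deflate each year: 2004 → 4901.1/1.215 = 4033.83; 2010 → 5726.6/1.585 = 3613.00.
So real regional output changed by 3613.00/4033.83 − 1 = -0.1043, i.e. -10.43%.

-10.43%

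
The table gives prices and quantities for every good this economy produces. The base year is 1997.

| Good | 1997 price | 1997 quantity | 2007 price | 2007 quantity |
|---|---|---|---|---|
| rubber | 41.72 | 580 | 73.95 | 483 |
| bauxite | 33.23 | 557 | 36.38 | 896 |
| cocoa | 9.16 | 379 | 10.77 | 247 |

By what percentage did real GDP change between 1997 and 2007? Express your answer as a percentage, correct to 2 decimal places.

13.01%

Real GDP 1997 = Nominal GDP 1997 = 41.72·580 + 33.23·557 + 9.16·379 = 46178.35.
Real GDP 2007 (at 1997 prices) = 41.72·483 + 33.23·896 + 9.16·247 = 52187.36.
Real growth = 52187.36/46178.35 − 1 = 0.1301.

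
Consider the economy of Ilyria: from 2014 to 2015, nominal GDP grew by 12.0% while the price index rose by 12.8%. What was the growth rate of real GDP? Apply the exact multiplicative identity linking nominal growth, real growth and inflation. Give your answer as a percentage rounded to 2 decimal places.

(1 + g_nom) = (1 + g_real)(1 + π), so g_real = 1.1200 / 1.1280 − 1 = -0.00709.

-0.71%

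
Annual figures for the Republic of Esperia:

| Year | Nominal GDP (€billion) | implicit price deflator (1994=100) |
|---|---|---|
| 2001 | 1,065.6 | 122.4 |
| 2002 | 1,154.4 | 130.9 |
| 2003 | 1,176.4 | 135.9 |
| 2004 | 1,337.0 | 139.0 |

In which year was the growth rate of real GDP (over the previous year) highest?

2004

2002: real = 1154.4/1.309 = 881.89; growth vs 2001 (870.59) = 1.30%.
2003: real = 1176.4/1.359 = 865.64; growth vs 2002 (881.89) = -1.84%.
2004: real = 1337.0/1.390 = 961.87; growth vs 2003 (865.64) = 11.12%.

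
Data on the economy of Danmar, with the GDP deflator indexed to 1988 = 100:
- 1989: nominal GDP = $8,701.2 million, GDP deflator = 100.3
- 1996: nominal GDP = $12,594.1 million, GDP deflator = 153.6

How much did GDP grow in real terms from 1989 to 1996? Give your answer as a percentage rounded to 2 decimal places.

-5.49%

Deflate each year: 1989 → 8701.2/1.003 = 8675.17; 1996 → 12594.1/1.536 = 8199.28.
So real GDP changed by 8199.28/8675.17 − 1 = -0.0549, i.e. -5.49%.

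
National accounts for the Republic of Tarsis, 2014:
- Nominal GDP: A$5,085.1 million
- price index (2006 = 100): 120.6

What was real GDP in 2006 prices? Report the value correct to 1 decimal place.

Real GDP = Nominal / (price index/100) = 5085.1 / 1.206 = 4216.50.

A$4,216.5 million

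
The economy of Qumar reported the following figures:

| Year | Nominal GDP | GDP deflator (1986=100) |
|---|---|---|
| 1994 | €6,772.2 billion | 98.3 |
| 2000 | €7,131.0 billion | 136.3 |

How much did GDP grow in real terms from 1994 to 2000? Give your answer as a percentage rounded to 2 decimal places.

Real GDP 1994 = 6772.2 / 0.983 = 6889.32.
Real GDP 2000 = 7131.0 / 1.363 = 5231.84.
Real growth = 5231.84 / 6889.32 − 1 = -0.2406.

-24.06%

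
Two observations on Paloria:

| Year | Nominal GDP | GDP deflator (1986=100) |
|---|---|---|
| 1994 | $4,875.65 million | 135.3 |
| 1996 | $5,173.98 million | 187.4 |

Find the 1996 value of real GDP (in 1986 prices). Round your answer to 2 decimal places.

Real GDP = Nominal / (GDP deflator/100) = 5173.98 / 1.874 = 2760.93.

$2,760.93 million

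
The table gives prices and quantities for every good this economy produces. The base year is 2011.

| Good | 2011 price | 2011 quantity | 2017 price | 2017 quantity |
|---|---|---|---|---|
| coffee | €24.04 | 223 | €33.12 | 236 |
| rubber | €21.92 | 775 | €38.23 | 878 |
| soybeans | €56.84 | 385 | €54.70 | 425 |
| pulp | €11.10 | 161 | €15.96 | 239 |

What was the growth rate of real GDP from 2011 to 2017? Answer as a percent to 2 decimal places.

12.41%

Real GDP 2011 = Nominal GDP 2011 = 24.04·223 + 21.92·775 + 56.84·385 + 11.10·161 = 46019.42.
Real GDP 2017 (at 2011 prices) = 24.04·236 + 21.92·878 + 56.84·425 + 11.10·239 = 51729.10.
Real growth = 51729.10/46019.42 − 1 = 0.1241.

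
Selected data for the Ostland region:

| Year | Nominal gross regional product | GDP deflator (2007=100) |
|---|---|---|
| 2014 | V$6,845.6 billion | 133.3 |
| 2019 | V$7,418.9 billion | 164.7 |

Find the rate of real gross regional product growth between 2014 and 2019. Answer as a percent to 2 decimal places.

Real gross regional product 2014 = 6845.6 / 1.333 = 5135.48.
Real gross regional product 2019 = 7418.9 / 1.647 = 4504.49.
Real growth = 4504.49 / 5135.48 − 1 = -0.1229.

-12.29%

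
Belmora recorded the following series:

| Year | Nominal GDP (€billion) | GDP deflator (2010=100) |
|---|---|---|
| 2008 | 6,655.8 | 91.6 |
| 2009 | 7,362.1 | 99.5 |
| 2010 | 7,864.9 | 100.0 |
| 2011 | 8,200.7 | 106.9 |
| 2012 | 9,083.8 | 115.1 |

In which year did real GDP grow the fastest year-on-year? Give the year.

2010

2009: real = 7362.1/0.995 = 7399.10; growth vs 2008 (7266.16) = 1.83%.
2010: real = 7864.9/1.000 = 7864.90; growth vs 2009 (7399.10) = 6.30%.
2011: real = 8200.7/1.069 = 7671.38; growth vs 2010 (7864.90) = -2.46%.
2012: real = 9083.8/1.151 = 7892.09; growth vs 2011 (7671.38) = 2.88%.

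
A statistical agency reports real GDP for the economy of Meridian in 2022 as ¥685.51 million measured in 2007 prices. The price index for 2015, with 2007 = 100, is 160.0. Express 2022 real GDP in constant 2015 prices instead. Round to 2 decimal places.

Real GDP in 2015 prices = Real GDP in 2007 prices × (P_2015/P_2007) = 685.51 × 1.600 = 1096.82.

¥1,096.82 million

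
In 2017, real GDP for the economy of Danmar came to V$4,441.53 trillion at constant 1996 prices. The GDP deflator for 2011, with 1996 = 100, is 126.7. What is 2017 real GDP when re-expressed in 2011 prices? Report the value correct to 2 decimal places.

V$5,627.42 trillion

Real GDP in 2011 prices = Real GDP in 1996 prices × (P_2011/P_1996) = 4441.53 × 1.267 = 5627.42.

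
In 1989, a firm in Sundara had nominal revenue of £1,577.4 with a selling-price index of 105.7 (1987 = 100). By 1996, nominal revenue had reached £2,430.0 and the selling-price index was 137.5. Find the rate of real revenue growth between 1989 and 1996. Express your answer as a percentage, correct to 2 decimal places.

18.42%

Real revenue 1989 = 1577.4 / 1.057 = 1492.34.
Real revenue 1996 = 2430.0 / 1.375 = 1767.27.
Real growth = 1767.27 / 1492.34 − 1 = 0.1842.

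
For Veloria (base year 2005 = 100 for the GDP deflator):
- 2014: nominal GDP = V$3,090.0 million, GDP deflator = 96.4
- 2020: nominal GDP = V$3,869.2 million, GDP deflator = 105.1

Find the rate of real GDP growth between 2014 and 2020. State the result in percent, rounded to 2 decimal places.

14.85%

Deflate each year: 2014 → 3090.0/0.964 = 3205.39; 2020 → 3869.2/1.051 = 3681.45.
So real GDP changed by 3681.45/3205.39 − 1 = 0.1485, i.e. 14.85%.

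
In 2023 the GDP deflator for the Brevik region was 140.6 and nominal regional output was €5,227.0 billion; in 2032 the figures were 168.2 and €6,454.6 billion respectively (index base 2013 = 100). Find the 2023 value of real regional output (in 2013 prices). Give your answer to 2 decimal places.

Real regional output = Nominal / (GDP deflator/100) = 5227.0 / 1.406 = 3717.64.

€3,717.64 billion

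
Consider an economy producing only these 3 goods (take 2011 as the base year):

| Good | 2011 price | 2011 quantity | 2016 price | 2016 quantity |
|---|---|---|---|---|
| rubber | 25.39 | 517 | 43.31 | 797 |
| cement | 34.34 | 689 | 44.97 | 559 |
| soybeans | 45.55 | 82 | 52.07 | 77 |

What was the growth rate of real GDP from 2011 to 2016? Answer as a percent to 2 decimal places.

5.97%

Real GDP 2011 = Nominal GDP 2011 = 25.39·517 + 34.34·689 + 45.55·82 = 40521.99.
Real GDP 2016 (at 2011 prices) = 25.39·797 + 34.34·559 + 45.55·77 = 42939.24.
Real growth = 42939.24/40521.99 − 1 = 0.0597.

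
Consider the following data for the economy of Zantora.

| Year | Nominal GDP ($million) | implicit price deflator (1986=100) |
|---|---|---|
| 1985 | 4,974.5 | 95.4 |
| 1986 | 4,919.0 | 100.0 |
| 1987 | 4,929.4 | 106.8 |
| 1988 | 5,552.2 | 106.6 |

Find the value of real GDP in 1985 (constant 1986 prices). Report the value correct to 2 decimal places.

Real GDP 1985 = 4974.5 / 0.954 = 5214.36.

$5,214.36 million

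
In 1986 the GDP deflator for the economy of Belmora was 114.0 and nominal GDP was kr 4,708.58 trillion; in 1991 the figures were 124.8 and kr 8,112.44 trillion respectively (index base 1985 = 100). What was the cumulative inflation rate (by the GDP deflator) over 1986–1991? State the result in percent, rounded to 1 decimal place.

Price-level change = 124.8 / 114.0 − 1 = 0.0947.

9.5%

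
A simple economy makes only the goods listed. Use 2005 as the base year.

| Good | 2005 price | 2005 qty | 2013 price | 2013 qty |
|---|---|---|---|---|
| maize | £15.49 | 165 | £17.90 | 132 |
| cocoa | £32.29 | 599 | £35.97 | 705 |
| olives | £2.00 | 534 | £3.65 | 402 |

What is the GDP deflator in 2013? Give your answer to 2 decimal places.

113.96

Nominal GDP 2013 = 17.90·132 + 35.97·705 + 3.65·402 = 29188.95.
Real GDP 2013 (at 2005 prices) = 15.49·132 + 32.29·705 + 2.00·402 = 25613.13.
Deflator = Nominal/Real × 100 = 29188.95/25613.13 × 100 = 113.961.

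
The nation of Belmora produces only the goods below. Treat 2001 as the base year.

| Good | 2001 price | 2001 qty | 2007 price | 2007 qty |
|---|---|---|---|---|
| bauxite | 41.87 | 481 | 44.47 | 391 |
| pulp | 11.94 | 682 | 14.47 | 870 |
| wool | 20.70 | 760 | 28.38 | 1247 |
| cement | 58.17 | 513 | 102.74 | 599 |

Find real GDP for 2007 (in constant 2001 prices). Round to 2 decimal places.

Real GDP 2007 = Σ (p_2001 × q_2007) = 41.87·391 + 11.94·870 + 20.70·1247 + 58.17·599 = 87415.70.

87415.70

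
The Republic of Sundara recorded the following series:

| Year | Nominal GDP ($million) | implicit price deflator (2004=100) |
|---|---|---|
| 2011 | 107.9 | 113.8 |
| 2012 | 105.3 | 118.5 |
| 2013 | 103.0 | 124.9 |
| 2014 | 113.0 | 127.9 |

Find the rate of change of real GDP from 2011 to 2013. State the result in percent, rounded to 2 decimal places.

Real GDP 2011 = 107.9/1.138 = 94.82.
Real GDP 2013 = 103.0/1.249 = 82.47.
Change = 82.47/94.82 − 1 = -0.1302.

-13.02%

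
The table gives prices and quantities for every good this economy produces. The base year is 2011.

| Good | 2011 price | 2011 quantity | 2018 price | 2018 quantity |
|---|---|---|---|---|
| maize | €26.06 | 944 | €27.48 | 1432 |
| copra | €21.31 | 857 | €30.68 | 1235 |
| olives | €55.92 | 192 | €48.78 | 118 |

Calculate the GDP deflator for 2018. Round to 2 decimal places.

118.17

Nominal GDP 2018 = 27.48·1432 + 30.68·1235 + 48.78·118 = 82997.20.
Real GDP 2018 (at 2011 prices) = 26.06·1432 + 21.31·1235 + 55.92·118 = 70234.33.
Deflator = Nominal/Real × 100 = 82997.20/70234.33 × 100 = 118.172.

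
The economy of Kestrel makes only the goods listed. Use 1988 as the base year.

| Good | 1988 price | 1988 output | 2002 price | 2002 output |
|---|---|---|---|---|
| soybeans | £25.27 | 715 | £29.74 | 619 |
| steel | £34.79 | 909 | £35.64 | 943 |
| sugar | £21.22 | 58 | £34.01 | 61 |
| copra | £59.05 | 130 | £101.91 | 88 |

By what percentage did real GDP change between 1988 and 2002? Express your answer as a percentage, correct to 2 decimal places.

Real GDP 1988 = Nominal GDP 1988 = 25.27·715 + 34.79·909 + 21.22·58 + 59.05·130 = 58599.42.
Real GDP 2002 (at 1988 prices) = 25.27·619 + 34.79·943 + 21.22·61 + 59.05·88 = 54939.92.
Real growth = 54939.92/58599.42 − 1 = -0.0624.

-6.24%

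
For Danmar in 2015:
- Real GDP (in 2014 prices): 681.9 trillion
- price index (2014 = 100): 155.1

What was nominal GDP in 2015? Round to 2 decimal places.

Nominal GDP = Real × (price index/100) = 681.9 × 1.551 = 1057.63.

1,057.63 trillion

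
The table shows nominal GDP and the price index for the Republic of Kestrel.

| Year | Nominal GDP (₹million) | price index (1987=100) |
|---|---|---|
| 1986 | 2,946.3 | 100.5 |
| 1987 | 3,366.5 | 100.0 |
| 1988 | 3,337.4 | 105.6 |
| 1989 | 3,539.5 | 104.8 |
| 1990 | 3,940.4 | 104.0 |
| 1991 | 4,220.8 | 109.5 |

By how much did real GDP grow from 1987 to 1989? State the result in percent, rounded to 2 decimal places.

Real GDP 1987 = 3366.5/1.000 = 3366.50.
Real GDP 1989 = 3539.5/1.048 = 3377.39.
Change = 3377.39/3366.50 − 1 = 0.0032.

0.32%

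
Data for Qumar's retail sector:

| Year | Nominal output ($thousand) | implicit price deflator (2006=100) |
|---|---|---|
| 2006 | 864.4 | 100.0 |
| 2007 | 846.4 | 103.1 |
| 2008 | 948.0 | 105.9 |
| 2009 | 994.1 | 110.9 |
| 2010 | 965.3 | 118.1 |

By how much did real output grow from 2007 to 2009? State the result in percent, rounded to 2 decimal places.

9.19%

Real output 2007 = 846.4/1.031 = 820.95.
Real output 2009 = 994.1/1.109 = 896.39.
Change = 896.39/820.95 − 1 = 0.0919.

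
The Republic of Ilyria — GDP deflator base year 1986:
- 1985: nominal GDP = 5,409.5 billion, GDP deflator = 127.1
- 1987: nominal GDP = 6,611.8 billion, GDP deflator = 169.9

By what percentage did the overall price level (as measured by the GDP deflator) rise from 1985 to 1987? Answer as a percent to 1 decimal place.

Price-level change = 169.9 / 127.1 − 1 = 0.3367.

33.7%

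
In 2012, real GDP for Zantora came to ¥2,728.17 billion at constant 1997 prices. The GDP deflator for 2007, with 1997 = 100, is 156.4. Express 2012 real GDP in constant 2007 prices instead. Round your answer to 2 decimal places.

¥4,266.86 billion

Real GDP in 2007 prices = Real GDP in 1997 prices × (P_2007/P_1997) = 2728.17 × 1.564 = 4266.86.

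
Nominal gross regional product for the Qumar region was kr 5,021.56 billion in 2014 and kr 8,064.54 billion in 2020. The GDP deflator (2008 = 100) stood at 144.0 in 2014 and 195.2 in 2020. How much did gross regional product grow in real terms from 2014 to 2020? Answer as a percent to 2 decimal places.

18.47%

Real gross regional product 2014 = 5021.56 / 1.440 = 3487.19.
Real gross regional product 2020 = 8064.54 / 1.952 = 4131.42.
Real growth = 4131.42 / 3487.19 − 1 = 0.1847.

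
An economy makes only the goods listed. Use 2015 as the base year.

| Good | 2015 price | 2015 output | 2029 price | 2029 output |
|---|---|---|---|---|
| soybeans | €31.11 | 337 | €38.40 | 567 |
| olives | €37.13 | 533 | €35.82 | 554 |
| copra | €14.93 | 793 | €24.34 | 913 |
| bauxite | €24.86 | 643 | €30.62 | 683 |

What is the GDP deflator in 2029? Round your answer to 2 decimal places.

Nominal GDP 2029 = 38.40·567 + 35.82·554 + 24.34·913 + 30.62·683 = 84752.96.
Real GDP 2029 (at 2015 prices) = 31.11·567 + 37.13·554 + 14.93·913 + 24.86·683 = 68819.86.
Deflator = Nominal/Real × 100 = 84752.96/68819.86 × 100 = 123.152.

123.15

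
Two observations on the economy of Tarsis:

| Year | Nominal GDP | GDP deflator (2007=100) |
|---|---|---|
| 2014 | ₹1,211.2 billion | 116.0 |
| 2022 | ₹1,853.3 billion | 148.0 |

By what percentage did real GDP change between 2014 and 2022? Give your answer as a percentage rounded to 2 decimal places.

19.93%

Deflate each year: 2014 → 1211.2/1.160 = 1044.14; 2022 → 1853.3/1.480 = 1252.23.
So real GDP changed by 1252.23/1044.14 − 1 = 0.1993, i.e. 19.93%.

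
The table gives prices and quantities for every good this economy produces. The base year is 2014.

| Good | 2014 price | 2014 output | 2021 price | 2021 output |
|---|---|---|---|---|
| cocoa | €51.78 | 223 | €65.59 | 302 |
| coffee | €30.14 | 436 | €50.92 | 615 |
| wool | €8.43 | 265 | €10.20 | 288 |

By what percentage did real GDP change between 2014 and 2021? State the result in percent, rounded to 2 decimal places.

Real GDP 2014 = Nominal GDP 2014 = 51.78·223 + 30.14·436 + 8.43·265 = 26921.93.
Real GDP 2021 (at 2014 prices) = 51.78·302 + 30.14·615 + 8.43·288 = 36601.50.
Real growth = 36601.50/26921.93 − 1 = 0.3595.

35.95%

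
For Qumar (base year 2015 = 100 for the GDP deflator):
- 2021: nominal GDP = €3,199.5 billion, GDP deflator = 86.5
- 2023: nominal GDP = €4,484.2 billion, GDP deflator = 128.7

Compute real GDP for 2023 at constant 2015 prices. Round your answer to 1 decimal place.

€3,484.2 billion

Real GDP = Nominal / (GDP deflator/100) = 4484.2 / 1.287 = 3484.23.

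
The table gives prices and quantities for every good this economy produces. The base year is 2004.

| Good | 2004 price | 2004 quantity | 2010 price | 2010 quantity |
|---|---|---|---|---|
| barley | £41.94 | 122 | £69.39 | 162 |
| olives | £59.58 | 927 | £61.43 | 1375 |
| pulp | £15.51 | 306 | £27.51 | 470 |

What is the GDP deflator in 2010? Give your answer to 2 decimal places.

113.16

Nominal GDP 2010 = 69.39·162 + 61.43·1375 + 27.51·470 = 108637.13.
Real GDP 2010 (at 2004 prices) = 41.94·162 + 59.58·1375 + 15.51·470 = 96006.48.
Deflator = Nominal/Real × 100 = 108637.13/96006.48 × 100 = 113.156.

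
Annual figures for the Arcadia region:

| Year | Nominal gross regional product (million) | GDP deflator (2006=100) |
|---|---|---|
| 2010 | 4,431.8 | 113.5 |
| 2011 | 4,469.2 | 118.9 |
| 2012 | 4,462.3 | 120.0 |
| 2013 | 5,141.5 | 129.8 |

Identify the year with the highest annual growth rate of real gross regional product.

2013

2011: real = 4469.2/1.189 = 3758.79; growth vs 2010 (3904.67) = -3.74%.
2012: real = 4462.3/1.200 = 3718.58; growth vs 2011 (3758.79) = -1.07%.
2013: real = 5141.5/1.298 = 3961.09; growth vs 2012 (3718.58) = 6.52%.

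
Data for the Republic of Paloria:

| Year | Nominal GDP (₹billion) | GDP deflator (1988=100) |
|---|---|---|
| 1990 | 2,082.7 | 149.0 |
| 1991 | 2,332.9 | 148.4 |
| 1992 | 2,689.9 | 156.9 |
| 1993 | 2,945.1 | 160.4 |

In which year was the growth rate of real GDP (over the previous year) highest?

1991: real = 2332.9/1.484 = 1572.04; growth vs 1990 (1397.79) = 12.47%.
1992: real = 2689.9/1.569 = 1714.40; growth vs 1991 (1572.04) = 9.06%.
1993: real = 2945.1/1.604 = 1836.10; growth vs 1992 (1714.40) = 7.10%.

1991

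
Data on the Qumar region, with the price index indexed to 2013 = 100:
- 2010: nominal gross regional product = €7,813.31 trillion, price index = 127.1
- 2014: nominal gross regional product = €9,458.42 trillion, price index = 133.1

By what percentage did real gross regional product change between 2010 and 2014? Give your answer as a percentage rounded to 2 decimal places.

Deflate each year: 2010 → 7813.31/1.271 = 6147.37; 2014 → 9458.42/1.331 = 7106.25.
So real gross regional product changed by 7106.25/6147.37 − 1 = 0.1560, i.e. 15.60%.

15.60%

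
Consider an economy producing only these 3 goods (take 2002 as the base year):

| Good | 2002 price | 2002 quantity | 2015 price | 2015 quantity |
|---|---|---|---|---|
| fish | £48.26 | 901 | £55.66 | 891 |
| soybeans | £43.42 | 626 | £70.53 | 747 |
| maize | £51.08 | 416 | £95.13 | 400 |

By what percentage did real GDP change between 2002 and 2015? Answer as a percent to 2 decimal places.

Real GDP 2002 = Nominal GDP 2002 = 48.26·901 + 43.42·626 + 51.08·416 = 91912.46.
Real GDP 2015 (at 2002 prices) = 48.26·891 + 43.42·747 + 51.08·400 = 95866.40.
Real growth = 95866.40/91912.46 − 1 = 0.0430.

4.30%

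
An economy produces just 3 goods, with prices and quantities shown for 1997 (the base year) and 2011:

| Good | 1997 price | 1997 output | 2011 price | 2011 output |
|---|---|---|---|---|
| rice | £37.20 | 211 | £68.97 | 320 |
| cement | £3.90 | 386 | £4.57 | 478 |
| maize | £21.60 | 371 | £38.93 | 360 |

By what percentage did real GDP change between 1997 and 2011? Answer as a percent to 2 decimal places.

24.04%

Real GDP 1997 = Nominal GDP 1997 = 37.20·211 + 3.90·386 + 21.60·371 = 17368.20.
Real GDP 2011 (at 1997 prices) = 37.20·320 + 3.90·478 + 21.60·360 = 21544.20.
Real growth = 21544.20/17368.20 − 1 = 0.2404.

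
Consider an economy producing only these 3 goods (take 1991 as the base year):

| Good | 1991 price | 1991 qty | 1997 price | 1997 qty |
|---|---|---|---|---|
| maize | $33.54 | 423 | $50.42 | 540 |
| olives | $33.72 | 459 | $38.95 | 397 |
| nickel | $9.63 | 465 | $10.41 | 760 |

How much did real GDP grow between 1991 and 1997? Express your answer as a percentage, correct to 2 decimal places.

13.69%

Real GDP 1991 = Nominal GDP 1991 = 33.54·423 + 33.72·459 + 9.63·465 = 34142.85.
Real GDP 1997 (at 1991 prices) = 33.54·540 + 33.72·397 + 9.63·760 = 38817.24.
Real growth = 38817.24/34142.85 − 1 = 0.1369.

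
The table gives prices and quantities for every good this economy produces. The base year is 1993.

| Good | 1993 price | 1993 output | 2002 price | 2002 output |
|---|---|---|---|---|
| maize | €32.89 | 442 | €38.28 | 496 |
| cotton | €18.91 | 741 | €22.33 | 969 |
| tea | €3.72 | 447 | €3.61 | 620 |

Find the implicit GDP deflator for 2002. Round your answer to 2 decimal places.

116.02

Nominal GDP 2002 = 38.28·496 + 22.33·969 + 3.61·620 = 42862.85.
Real GDP 2002 (at 1993 prices) = 32.89·496 + 18.91·969 + 3.72·620 = 36943.63.
Deflator = Nominal/Real × 100 = 42862.85/36943.63 × 100 = 116.022.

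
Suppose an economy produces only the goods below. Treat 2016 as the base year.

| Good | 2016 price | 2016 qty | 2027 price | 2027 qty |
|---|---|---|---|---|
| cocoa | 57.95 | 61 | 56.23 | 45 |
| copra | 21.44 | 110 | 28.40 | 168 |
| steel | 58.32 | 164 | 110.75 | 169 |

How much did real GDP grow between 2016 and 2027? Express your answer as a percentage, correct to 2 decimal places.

3.93%

Real GDP 2016 = Nominal GDP 2016 = 57.95·61 + 21.44·110 + 58.32·164 = 15457.83.
Real GDP 2027 (at 2016 prices) = 57.95·45 + 21.44·168 + 58.32·169 = 16065.75.
Real growth = 16065.75/15457.83 − 1 = 0.0393.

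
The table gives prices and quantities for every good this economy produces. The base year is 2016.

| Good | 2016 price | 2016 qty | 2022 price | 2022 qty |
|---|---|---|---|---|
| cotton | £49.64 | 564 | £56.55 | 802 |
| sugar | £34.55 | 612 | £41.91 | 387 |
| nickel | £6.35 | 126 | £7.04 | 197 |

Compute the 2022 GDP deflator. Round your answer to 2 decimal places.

Nominal GDP 2022 = 56.55·802 + 41.91·387 + 7.04·197 = 62959.15.
Real GDP 2022 (at 2016 prices) = 49.64·802 + 34.55·387 + 6.35·197 = 54433.08.
Deflator = Nominal/Real × 100 = 62959.15/54433.08 × 100 = 115.663.

115.66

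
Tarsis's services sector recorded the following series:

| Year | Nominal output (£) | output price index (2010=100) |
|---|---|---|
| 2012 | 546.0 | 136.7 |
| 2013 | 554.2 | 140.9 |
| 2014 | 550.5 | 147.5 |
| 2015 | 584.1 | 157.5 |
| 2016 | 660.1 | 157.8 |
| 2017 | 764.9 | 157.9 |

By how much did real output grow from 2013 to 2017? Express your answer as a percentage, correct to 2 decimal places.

Real output 2013 = 554.2/1.409 = 393.33.
Real output 2017 = 764.9/1.579 = 484.42.
Change = 484.42/393.33 − 1 = 0.2316.

23.16%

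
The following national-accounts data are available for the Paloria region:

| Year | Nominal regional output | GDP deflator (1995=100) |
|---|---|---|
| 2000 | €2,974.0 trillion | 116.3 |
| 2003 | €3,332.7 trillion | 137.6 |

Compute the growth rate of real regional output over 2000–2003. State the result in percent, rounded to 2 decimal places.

Deflate each year: 2000 → 2974.0/1.163 = 2557.18; 2003 → 3332.7/1.376 = 2422.02.
So real regional output changed by 2422.02/2557.18 − 1 = -0.0529, i.e. -5.29%.

-5.29%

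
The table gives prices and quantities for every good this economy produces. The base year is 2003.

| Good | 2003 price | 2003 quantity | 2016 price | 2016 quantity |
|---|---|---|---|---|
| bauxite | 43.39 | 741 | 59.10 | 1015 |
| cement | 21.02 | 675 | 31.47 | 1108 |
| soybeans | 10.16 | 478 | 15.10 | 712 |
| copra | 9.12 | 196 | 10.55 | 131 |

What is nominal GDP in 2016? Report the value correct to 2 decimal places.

Nominal GDP 2016 = Σ (p_2016 × q_2016) = 59.10·1015 + 31.47·1108 + 15.10·712 + 10.55·131 = 106988.51.

106988.51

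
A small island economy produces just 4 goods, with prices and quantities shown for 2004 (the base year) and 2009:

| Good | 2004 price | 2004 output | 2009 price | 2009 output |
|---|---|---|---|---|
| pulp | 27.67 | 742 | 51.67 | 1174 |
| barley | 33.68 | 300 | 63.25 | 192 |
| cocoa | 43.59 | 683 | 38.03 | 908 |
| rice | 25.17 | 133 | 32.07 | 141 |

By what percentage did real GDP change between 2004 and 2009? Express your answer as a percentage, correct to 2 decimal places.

Real GDP 2004 = Nominal GDP 2004 = 27.67·742 + 33.68·300 + 43.59·683 + 25.17·133 = 63754.72.
Real GDP 2009 (at 2004 prices) = 27.67·1174 + 33.68·192 + 43.59·908 + 25.17·141 = 82079.83.
Real growth = 82079.83/63754.72 − 1 = 0.2874.

28.74%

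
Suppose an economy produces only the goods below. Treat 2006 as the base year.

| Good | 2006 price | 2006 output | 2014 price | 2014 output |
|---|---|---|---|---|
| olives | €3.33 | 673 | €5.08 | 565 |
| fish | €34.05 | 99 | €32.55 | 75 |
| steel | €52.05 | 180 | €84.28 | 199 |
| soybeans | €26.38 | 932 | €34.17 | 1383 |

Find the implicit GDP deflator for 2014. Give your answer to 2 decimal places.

Nominal GDP 2014 = 5.08·565 + 32.55·75 + 84.28·199 + 34.17·1383 = 69340.28.
Real GDP 2014 (at 2006 prices) = 3.33·565 + 34.05·75 + 52.05·199 + 26.38·1383 = 51276.69.
Deflator = Nominal/Real × 100 = 69340.28/51276.69 × 100 = 135.228.

135.23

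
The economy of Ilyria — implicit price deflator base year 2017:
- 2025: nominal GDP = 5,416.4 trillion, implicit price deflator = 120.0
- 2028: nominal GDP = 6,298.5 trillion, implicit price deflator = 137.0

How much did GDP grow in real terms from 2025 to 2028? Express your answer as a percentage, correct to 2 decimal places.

1.86%

Deflate each year: 2025 → 5416.4/1.200 = 4513.67; 2028 → 6298.5/1.370 = 4597.45.
So real GDP changed by 4597.45/4513.67 − 1 = 0.0186, i.e. 1.86%.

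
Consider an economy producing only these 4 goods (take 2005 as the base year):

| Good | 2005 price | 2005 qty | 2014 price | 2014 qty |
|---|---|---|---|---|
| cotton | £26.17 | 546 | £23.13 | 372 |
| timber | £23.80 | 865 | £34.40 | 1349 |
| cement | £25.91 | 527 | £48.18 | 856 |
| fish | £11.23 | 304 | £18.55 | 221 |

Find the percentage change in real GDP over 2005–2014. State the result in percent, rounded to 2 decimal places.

28.03%

Real GDP 2005 = Nominal GDP 2005 = 26.17·546 + 23.80·865 + 25.91·527 + 11.23·304 = 51944.31.
Real GDP 2014 (at 2005 prices) = 26.17·372 + 23.80·1349 + 25.91·856 + 11.23·221 = 66502.23.
Real growth = 66502.23/51944.31 − 1 = 0.2803.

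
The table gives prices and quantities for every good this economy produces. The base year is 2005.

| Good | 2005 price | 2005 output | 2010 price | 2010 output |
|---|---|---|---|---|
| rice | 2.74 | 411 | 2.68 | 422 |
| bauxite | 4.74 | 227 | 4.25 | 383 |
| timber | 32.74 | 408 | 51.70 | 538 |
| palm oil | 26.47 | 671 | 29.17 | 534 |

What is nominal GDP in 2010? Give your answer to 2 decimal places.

46150.09

Nominal GDP 2010 = Σ (p_2010 × q_2010) = 2.68·422 + 4.25·383 + 51.70·538 + 29.17·534 = 46150.09.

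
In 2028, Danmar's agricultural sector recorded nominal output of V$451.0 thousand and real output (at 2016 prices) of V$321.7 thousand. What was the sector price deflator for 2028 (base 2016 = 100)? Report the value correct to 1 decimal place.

140.2

sector price deflator = (Nominal / Real) × 100 = 451.0 / 321.7 × 100 = 140.19.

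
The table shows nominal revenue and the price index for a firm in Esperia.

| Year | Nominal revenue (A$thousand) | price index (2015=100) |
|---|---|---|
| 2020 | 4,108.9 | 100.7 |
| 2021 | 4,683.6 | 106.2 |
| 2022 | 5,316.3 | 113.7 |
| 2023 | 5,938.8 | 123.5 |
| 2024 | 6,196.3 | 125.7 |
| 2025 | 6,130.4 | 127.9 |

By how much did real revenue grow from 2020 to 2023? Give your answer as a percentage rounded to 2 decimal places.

Real revenue 2020 = 4108.9/1.007 = 4080.34.
Real revenue 2023 = 5938.8/1.235 = 4808.74.
Change = 4808.74/4080.34 − 1 = 0.1785.

17.85%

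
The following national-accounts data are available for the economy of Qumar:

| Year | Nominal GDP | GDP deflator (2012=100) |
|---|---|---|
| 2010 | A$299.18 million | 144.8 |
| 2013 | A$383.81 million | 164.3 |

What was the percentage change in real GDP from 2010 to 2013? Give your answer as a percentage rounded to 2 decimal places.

13.06%

Real GDP 2010 = 299.18 / 1.448 = 206.62.
Real GDP 2013 = 383.81 / 1.643 = 233.60.
Real growth = 233.60 / 206.62 − 1 = 0.1306.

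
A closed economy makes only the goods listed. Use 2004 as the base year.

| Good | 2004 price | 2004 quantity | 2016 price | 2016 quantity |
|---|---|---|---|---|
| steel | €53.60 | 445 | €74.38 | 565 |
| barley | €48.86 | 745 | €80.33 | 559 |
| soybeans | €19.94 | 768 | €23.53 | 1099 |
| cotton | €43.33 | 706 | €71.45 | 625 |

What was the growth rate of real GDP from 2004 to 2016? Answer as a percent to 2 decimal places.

0.41%

Real GDP 2004 = Nominal GDP 2004 = 53.60·445 + 48.86·745 + 19.94·768 + 43.33·706 = 106157.60.
Real GDP 2016 (at 2004 prices) = 53.60·565 + 48.86·559 + 19.94·1099 + 43.33·625 = 106592.05.
Real growth = 106592.05/106157.60 − 1 = 0.0041.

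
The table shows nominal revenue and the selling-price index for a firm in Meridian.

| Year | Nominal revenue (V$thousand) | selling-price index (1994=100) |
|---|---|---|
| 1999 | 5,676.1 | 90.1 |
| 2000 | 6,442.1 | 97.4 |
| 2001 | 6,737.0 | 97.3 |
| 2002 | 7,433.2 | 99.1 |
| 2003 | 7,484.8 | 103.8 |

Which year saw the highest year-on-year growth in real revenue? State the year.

2002

2000: real = 6442.1/0.974 = 6614.07; growth vs 1999 (6299.78) = 4.99%.
2001: real = 6737.0/0.973 = 6923.95; growth vs 2000 (6614.07) = 4.69%.
2002: real = 7433.2/0.991 = 7500.71; growth vs 2001 (6923.95) = 8.33%.
2003: real = 7484.8/1.038 = 7210.79; growth vs 2002 (7500.71) = -3.87%.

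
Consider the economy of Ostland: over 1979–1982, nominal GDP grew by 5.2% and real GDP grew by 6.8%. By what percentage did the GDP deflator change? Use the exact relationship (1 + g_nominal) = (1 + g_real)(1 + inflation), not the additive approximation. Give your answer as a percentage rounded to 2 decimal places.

-1.50%

(1 + g_nom) = (1 + g_real)(1 + π), so π = 1.0520 / 1.0680 − 1 = -0.01498.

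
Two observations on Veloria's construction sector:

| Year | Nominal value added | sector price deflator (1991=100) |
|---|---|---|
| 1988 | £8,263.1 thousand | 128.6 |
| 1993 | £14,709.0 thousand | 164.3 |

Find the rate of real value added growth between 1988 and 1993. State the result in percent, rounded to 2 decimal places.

39.33%

Deflate each year: 1988 → 8263.1/1.286 = 6425.43; 1993 → 14709.0/1.643 = 8952.53.
So real value added changed by 8952.53/6425.43 − 1 = 0.3933, i.e. 39.33%.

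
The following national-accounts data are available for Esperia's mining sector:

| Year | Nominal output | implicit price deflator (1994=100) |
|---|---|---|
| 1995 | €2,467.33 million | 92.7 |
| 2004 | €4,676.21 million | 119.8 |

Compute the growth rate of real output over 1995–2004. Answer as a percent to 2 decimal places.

Deflate each year: 1995 → 2467.33/0.927 = 2661.63; 2004 → 4676.21/1.198 = 3903.35.
So real output changed by 3903.35/2661.63 − 1 = 0.4665, i.e. 46.65%.

46.65%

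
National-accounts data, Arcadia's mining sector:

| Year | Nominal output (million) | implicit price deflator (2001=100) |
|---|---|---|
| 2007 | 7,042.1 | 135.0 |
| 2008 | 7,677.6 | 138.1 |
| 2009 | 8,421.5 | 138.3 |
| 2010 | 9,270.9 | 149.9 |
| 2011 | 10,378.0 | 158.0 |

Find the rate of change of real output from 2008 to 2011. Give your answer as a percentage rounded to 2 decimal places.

Real output 2008 = 7677.6/1.381 = 5559.45.
Real output 2011 = 10378.0/1.580 = 6568.35.
Change = 6568.35/5559.45 − 1 = 0.1815.

18.15%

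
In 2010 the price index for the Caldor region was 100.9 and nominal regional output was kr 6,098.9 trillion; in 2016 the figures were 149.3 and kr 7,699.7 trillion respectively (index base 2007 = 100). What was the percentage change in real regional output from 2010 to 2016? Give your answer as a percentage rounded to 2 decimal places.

Deflate each year: 2010 → 6098.9/1.009 = 6044.50; 2016 → 7699.7/1.493 = 5157.20.
So real regional output changed by 5157.20/6044.50 − 1 = -0.1468, i.e. -14.68%.

-14.68%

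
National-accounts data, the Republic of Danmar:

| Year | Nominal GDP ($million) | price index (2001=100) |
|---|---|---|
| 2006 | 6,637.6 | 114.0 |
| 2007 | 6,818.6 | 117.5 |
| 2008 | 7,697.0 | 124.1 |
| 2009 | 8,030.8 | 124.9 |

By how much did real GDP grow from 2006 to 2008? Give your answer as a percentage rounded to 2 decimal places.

Real GDP 2006 = 6637.6/1.140 = 5822.46.
Real GDP 2008 = 7697.0/1.241 = 6202.26.
Change = 6202.26/5822.46 − 1 = 0.0652.

6.52%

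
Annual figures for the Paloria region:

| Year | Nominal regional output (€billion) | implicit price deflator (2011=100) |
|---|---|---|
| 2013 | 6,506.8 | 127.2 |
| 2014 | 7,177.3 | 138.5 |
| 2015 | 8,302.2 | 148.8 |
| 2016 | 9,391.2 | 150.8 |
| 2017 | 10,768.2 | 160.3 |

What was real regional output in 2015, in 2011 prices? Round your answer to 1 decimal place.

€5,579.4 billion

Real regional output 2015 = 8302.2 / 1.488 = 5579.44.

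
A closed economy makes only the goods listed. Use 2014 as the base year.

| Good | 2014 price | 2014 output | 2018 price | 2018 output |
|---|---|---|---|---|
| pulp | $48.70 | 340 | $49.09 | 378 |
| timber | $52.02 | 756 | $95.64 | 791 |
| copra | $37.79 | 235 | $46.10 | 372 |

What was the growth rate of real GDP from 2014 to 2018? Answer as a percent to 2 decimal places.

Real GDP 2014 = Nominal GDP 2014 = 48.70·340 + 52.02·756 + 37.79·235 = 64765.77.
Real GDP 2018 (at 2014 prices) = 48.70·378 + 52.02·791 + 37.79·372 = 73614.30.
Real growth = 73614.30/64765.77 − 1 = 0.1366.

13.66%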